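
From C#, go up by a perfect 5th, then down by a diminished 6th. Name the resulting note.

B##

A perfect fifth up from C# is G# (letter G, 7 semitones up).
A diminished sixth down from G# is B## (letter B, 7 semitones down).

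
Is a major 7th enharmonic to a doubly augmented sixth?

A major seventh spans 11 semitones; a doubly augmented sixth spans 11.
They are enharmonically equivalent.

Yes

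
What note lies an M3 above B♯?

D##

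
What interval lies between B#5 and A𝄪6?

major seventh

The letter names run B→A, a span of 6 letter steps, so the interval is some kind of seventh.
B# to A## is 11 semitones. A major seventh is 11, so 11 makes it major.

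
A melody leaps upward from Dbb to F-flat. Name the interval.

major third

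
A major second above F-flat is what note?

Gb

A second above F lands on the letter G.
A major second spans 2 semitones, so Fb moves to pitch class 6. On the letter G that is Gb.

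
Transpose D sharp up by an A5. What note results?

A##

D up a perfect fifth is A, so the target letter is A.
From D#, an augmented fifth is 8 semitones up: A##.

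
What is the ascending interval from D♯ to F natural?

The letter names run D→F, a span of 2 letter steps, so the interval is some kind of third.
D# to F is 2 semitones. A major third is 4, so 2 makes it diminished.

diminished third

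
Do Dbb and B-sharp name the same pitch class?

Yes

Dbb = pitch class 0 and B# = pitch class 0 — the same pitch class, so they are enharmonic equivalents.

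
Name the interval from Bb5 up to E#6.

doubly augmented fourth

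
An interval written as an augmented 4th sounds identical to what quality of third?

doubly augmented

An augmented fourth spans 6 semitones.
A third spanning 6 semitones is doubly augmented (the major third is 4).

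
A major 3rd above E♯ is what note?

E up a major third is G#, so the target letter is G.
From E#, a major third is 4 semitones up: G##.

G##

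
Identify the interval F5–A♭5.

minor third

Counting letters F–G–A gives a third.
F→Ab = 3 semitones, 1 narrower than the major third (4), so minor.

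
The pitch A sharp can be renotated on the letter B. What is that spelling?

Plain B sits 1 semitone above A#, so on the letter B the same pitch needs a flat: Bb.

Bb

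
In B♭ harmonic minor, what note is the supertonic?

The Bb harmonic minor scale runs Bb C Db Eb F Gb A.
Degree 2 is C.

C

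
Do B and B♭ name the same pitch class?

No

Two spellings are enharmonically equivalent only if they share a pitch class.
Here B → 11, Bb → 10; 10 ≠ 11, so they are not.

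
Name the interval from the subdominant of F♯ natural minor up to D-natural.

The subdominant of F# natural minor is B.
B up to D: letters B→D make it a third; 3 semitones makes it minor.

minor third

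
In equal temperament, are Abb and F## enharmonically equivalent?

Abb is pitch class 7; F## is pitch class 7.
All spellings map to pitch class 7, so they are enharmonically equivalent.

Yes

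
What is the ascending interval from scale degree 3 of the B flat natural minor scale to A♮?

augmented fifth

Scale degree 3 of Bb natural minor is Db.
Db up to A: letters D→A make it a fifth; 8 semitones makes it augmented.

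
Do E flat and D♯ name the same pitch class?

Yes

Eb is pitch class 3; D# is pitch class 3.
All spellings map to pitch class 3, so they are enharmonically equivalent.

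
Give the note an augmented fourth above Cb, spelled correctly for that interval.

C up a perfect fourth is F, so the target letter is F.
From Cb, an augmented fourth is 6 semitones up: F.

F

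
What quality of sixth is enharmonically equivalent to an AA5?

major

A doubly augmented fifth spans 9 semitones.
A sixth spanning 9 semitones is major (the major sixth is 9).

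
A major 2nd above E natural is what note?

F#

A second above E lands on the letter F.
A major second spans 2 semitones, so E moves to pitch class 6. On the letter F that is F#.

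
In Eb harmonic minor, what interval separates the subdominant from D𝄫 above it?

The subdominant of Eb harmonic minor is Ab.
Ab up to Dbb: letters A→D make it a fourth; 4 semitones makes it diminished.

diminished fourth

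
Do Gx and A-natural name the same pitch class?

Yes

G## is pitch class 9; A is pitch class 9.
All spellings map to pitch class 9, so they are enharmonically equivalent.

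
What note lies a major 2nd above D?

D up a major second is E, so the target letter is E.
From D, a major second is 2 semitones up: E.

E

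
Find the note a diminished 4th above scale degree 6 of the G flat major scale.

Scale degree 6 of Gb major is Eb.
A diminished fourth (4 semitones) above Eb lands on the letter A, giving Abb.

Abb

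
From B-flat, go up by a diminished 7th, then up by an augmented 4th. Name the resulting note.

A diminished seventh up from Bb is Abb (letter A, 9 semitones up).
An augmented fourth up from Abb is Db (letter D, 6 semitones up).

Db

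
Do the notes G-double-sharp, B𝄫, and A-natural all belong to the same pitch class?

G## is pitch class 9; Bbb is pitch class 9; A is pitch class 9.
All spellings map to pitch class 9, so they are enharmonically equivalent.

Yes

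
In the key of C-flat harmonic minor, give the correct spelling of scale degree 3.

Ebb

Degree 3 takes the letter 2 steps above C, which is E.
In harmonic minor, degree 3 sits 3 semitones above the tonic. Cb + 3 semitones is pitch class 2, spelled on E as Ebb.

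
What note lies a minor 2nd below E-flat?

D

E down a major second is D, so the target letter is D.
From Eb, a minor second is 1 semitone down: D.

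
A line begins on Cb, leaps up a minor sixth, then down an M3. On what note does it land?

Fbb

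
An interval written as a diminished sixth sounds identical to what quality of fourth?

A diminished sixth spans 7 semitones.
A fourth spanning 7 semitones is doubly augmented (the perfect fourth is 5).

doubly augmented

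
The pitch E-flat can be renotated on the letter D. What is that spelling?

Plain D sits 1 semitone below Eb, so on the letter D the same pitch needs a sharp: D#.

D#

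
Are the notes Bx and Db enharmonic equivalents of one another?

Yes

B## = pitch class 1 and Db = pitch class 1 — the same pitch class, so they are enharmonic equivalents.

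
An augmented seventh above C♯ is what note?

A seventh above C lands on the letter B.
An augmented seventh spans 12 semitones, so C# moves to pitch class 1. On the letter B that is B##.

B##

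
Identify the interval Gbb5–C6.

doubly augmented fourth

Counting letters G–A–B–C gives a fourth.
Gbb→C = 7 semitones, 2 wider than the perfect fourth (5), so doubly augmented.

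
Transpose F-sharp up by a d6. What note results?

Db

A sixth above F lands on the letter D.
A diminished sixth spans 7 semitones, so F# moves to pitch class 1. On the letter D that is Db.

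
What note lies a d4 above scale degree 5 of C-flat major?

Cbb

Scale degree 5 of Cb major is Gb.
A diminished fourth (4 semitones) above Gb lands on the letter C, giving Cbb.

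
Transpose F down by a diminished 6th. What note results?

F down a major sixth is Ab, so the target letter is A.
From F, a diminished sixth is 7 semitones down: A#.

A#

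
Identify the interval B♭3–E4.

The letter names run B→E, a span of 3 letter steps, so the interval is some kind of fourth.
Bb to E is 6 semitones. A perfect fourth is 5, so 6 makes it augmented.

augmented fourth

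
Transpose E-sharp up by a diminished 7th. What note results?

D

E up a major seventh is D#, so the target letter is D.
From E#, a diminished seventh is 9 semitones up: D.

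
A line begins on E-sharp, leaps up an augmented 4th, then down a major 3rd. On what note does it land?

An augmented fourth up from E# is A## (letter A, 6 semitones up).
A major third down from A## is F## (letter F, 4 semitones down).

F##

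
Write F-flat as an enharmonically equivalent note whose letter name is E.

E

Plain E sits at the same pitch as Fb, so on the letter E the same pitch needs a natural: E.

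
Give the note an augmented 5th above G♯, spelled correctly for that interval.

D##

G up a perfect fifth is D, so the target letter is D.
From G#, an augmented fifth is 8 semitones up: D##.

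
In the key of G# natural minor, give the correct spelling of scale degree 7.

The G# natural minor scale runs G# A# B C# D# E F#.
Degree 7 is F#.

F#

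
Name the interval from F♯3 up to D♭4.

diminished sixth

Counting letters F–G–A–B–C–D gives a sixth.
F#→Db = 7 semitones, 2 narrower than the major sixth (9), so diminished.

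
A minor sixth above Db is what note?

Bbb

D up a major sixth is B, so the target letter is B.
From Db, a minor sixth is 8 semitones up: Bbb.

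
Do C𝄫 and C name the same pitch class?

No

Two spellings are enharmonically equivalent only if they share a pitch class.
Here Cbb → 10, C → 0; 0 ≠ 10, so they are not.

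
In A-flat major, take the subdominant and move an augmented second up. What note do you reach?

E

The subdominant of Ab major is Db.
An augmented second (3 semitones) above Db lands on the letter E, giving E.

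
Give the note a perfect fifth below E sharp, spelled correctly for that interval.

A#

A fifth below E lands on the letter A.
A perfect fifth spans 7 semitones, so E# moves to pitch class 10. On the letter A that is A#.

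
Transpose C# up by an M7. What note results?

C up a major seventh is B, so the target letter is B.
From C#, a major seventh is 11 semitones up: B#.

B#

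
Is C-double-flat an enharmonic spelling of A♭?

Cbb is pitch class 10; Ab is pitch class 8.
The pitch classes differ (10 vs. 8), so they are not enharmonic equivalents.

No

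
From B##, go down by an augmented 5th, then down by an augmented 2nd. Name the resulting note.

D

An augmented fifth down from B## is E# (letter E, 8 semitones down).
An augmented second down from E# is D (letter D, 3 semitones down).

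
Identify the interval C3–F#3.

augmented fourth

Counting letters C–D–E–F gives a fourth.
C→F# = 6 semitones, 1 wider than the perfect fourth (5), so augmented.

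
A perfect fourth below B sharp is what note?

A fourth below B lands on the letter F.
A perfect fourth spans 5 semitones, so B# moves to pitch class 7. On the letter F that is F##.

F##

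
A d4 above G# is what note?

C

A fourth above G lands on the letter C.
A diminished fourth spans 4 semitones, so G# moves to pitch class 0. On the letter C that is C.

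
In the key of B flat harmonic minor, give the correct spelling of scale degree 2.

The Bb harmonic minor scale runs Bb C Db Eb F Gb A.
Degree 2 is C.

C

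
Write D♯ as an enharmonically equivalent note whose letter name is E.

Eb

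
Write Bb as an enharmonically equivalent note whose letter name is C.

Cbb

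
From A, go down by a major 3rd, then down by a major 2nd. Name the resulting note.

A major third down from A is F (letter F, 4 semitones down).
A major second down from F is Eb (letter E, 2 semitones down).

Eb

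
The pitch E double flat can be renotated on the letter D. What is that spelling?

D

Plain D sits at the same pitch as Ebb, so on the letter D the same pitch needs a natural: D.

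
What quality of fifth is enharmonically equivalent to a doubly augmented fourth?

A doubly augmented fourth spans 7 semitones.
A fifth spanning 7 semitones is perfect (the perfect fifth is 7).

perfect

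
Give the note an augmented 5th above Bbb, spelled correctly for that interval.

B up a perfect fifth is F#, so the target letter is F.
From Bbb, an augmented fifth is 8 semitones up: F.

F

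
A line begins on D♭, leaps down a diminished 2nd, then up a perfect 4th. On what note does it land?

F#

A diminished second down from Db is C# (letter C, 0 semitones down).
A perfect fourth up from C# is F# (letter F, 5 semitones up).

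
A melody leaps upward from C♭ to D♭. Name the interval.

major second

Counting letters C–D gives a second.
Cb→Db = 2 semitones, exactly the major second.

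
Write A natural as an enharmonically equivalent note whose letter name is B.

Bbb

Plain B sits 2 semitones above A, so on the letter B the same pitch needs a double flat: Bbb.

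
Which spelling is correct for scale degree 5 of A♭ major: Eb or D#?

Each scale degree takes a distinct letter name. Degree 5 of a scale on A must use the letter E.
Eb and D# are enharmonically the same pitch, but only Eb uses the letter E, so it is the correct spelling here.

Eb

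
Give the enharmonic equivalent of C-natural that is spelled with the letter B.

B#

Plain B sits 1 semitone below C, so on the letter B the same pitch needs a sharp: B#.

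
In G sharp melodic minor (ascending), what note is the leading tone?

Degree 7 takes the letter 6 steps above G, which is F.
In melodic minor (ascending), degree 7 sits 11 semitones above the tonic. G# + 11 semitones is pitch class 7, spelled on F as F##.

F##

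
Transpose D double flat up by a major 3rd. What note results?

Fb

A third above D lands on the letter F.
A major third spans 4 semitones, so Dbb moves to pitch class 4. On the letter F that is Fb.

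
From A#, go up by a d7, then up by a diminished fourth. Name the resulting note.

Cb

A diminished seventh up from A# is G (letter G, 9 semitones up).
A diminished fourth up from G is Cb (letter C, 4 semitones up).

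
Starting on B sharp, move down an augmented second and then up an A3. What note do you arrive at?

An augmented second down from B# is A (letter A, 3 semitones down).
An augmented third up from A is C## (letter C, 5 semitones up).

C##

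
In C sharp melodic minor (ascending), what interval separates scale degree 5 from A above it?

minor second

Scale degree 5 of C# melodic minor (ascending) is G#.
G# up to A: letters G→A make it a second; 1 semitone makes it minor.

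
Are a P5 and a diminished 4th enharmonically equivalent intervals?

A perfect fifth spans 7 semitones; a diminished fourth spans 4.
The spans differ, so they are not enharmonic equivalents.

No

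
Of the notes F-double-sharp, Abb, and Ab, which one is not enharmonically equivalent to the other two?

In 12-tone equal temperament, enharmonic equivalents share a pitch class. F## is pitch class 7; Abb is pitch class 7; Ab is pitch class 8.
F## and Abb share pitch class 7, while Ab is pitch class 8.

Ab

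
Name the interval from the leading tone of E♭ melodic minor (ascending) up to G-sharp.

The leading tone of Eb melodic minor (ascending) is D.
D up to G#: letters D→G make it a fourth; 6 semitones makes it augmented.

augmented fourth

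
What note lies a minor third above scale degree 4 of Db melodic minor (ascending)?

Scale degree 4 of Db melodic minor (ascending) is Gb.
A minor third (3 semitones) above Gb lands on the letter B, giving Bbb.

Bbb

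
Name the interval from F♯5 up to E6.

minor seventh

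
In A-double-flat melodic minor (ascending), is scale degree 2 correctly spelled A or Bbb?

Bbb

Each scale degree takes a distinct letter name. Degree 2 of a scale on A must use the letter B.
Bbb and A are enharmonically the same pitch, but only Bbb uses the letter B, so it is the correct spelling here.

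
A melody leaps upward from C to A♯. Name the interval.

The letter names run C→A, a span of 5 letter steps, so the interval is some kind of sixth.
C to A# is 10 semitones. A major sixth is 9, so 10 makes it augmented.

augmented sixth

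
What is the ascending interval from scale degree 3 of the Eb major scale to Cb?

Scale degree 3 of Eb major is G.
G up to Cb: letters G→C make it a fourth; 4 semitones makes it diminished.

diminished fourth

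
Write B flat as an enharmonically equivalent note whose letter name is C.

Bb is pitch class 10. The letter C alone is pitch class 0.
To reach pitch class 10 from C requires an offset of -2 semitones, i.e. double flat: Cbb.

Cbb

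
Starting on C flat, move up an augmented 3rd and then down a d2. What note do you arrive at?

D##

An augmented third up from Cb is E (letter E, 5 semitones up).
A diminished second down from E is D## (letter D, 0 semitones down).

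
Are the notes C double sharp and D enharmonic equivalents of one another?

Yes

C## = pitch class 2 and D = pitch class 2 — the same pitch class, so they are enharmonic equivalents.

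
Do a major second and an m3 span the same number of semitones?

No

A major second spans 2 semitones; a minor third spans 3.
The spans differ, so they are not enharmonic equivalents.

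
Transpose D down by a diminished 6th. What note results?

D down a major sixth is F, so the target letter is F.
From D, a diminished sixth is 7 semitones down: F##.

F##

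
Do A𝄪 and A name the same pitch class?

A## is pitch class 11; A is pitch class 9.
The pitch classes differ (11 vs. 9), so they are not enharmonic equivalents.

No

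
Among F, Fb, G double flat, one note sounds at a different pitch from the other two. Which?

Fb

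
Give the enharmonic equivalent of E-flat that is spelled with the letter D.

D#

Plain D sits 1 semitone below Eb, so on the letter D the same pitch needs a sharp: D#.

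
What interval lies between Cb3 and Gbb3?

diminished fifth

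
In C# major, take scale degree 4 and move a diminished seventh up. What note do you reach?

Eb

Scale degree 4 of C# major is F#.
A diminished seventh (9 semitones) above F# lands on the letter E, giving Eb.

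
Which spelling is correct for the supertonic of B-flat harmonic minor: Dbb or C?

C

Each scale degree takes a distinct letter name. Degree 2 of a scale on B must use the letter C.
C and Dbb are enharmonically the same pitch, but only C uses the letter C, so it is the correct spelling here.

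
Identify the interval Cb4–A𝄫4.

minor sixth

Counting letters C–D–E–F–G–A gives a sixth.
Cb→Abb = 8 semitones, 1 narrower than the major sixth (9), so minor.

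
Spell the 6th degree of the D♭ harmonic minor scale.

Bbb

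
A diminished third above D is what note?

Fb

A third above D lands on the letter F.
A diminished third spans 2 semitones, so D moves to pitch class 4. On the letter F that is Fb.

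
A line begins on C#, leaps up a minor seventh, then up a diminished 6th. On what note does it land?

Gb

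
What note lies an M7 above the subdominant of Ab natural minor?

C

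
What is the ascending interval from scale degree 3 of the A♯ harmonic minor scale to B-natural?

minor seventh

Scale degree 3 of A# harmonic minor is C#.
C# up to B: letters C→B make it a seventh; 10 semitones makes it minor.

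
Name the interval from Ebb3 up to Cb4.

major sixth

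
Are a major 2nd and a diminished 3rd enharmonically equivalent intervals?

A major second spans 2 semitones; a diminished third spans 2.
They are enharmonically equivalent.

Yes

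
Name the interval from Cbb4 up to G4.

doubly augmented fifth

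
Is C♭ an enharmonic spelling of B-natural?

Cb is pitch class 11; B is pitch class 11.
All spellings map to pitch class 11, so they are enharmonically equivalent.

Yes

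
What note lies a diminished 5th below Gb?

C

A fifth below G lands on the letter C.
A diminished fifth spans 6 semitones, so Gb moves to pitch class 0. On the letter C that is C.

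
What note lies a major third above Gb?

Bb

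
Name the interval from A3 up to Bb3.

minor second

Counting letters A–B gives a second.
A→Bb = 1 semitone, 1 narrower than the major second (2), so minor.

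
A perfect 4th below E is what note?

B

A fourth below E lands on the letter B.
A perfect fourth spans 5 semitones, so E moves to pitch class 11. On the letter B that is B.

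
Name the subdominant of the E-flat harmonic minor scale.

Ab

The Eb harmonic minor scale runs Eb F Gb Ab Bb Cb D.
Degree 4 is Ab.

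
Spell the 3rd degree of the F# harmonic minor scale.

A

Degree 3 takes the letter 2 steps above F, which is A.
In harmonic minor, degree 3 sits 3 semitones above the tonic. F# + 3 semitones is pitch class 9, spelled on A as A.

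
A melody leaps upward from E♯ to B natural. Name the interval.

diminished fifth

Counting letters E–F–G–A–B gives a fifth.
E#→B = 6 semitones, 1 narrower than the perfect fifth (7), so diminished.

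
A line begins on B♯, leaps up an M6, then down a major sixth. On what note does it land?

B#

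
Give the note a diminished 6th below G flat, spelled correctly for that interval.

B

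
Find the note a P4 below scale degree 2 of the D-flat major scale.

Scale degree 2 of Db major is Eb.
A perfect fourth (5 semitones) below Eb lands on the letter B, giving Bb.

Bb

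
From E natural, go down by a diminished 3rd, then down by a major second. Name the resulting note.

A diminished third down from E is C## (letter C, 2 semitones down).
A major second down from C## is B# (letter B, 2 semitones down).

B#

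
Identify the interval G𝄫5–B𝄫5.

major third

Counting letters G–A–B gives a third.
Gbb→Bbb = 4 semitones, exactly the major third.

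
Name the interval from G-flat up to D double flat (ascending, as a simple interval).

The letter names run G→D, a span of 4 letter steps, so the interval is some kind of fifth.
Gb to Dbb is 6 semitones. A perfect fifth is 7, so 6 makes it diminished.

diminished fifth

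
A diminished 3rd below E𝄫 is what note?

A third below E lands on the letter C.
A diminished third spans 2 semitones, so Ebb moves to pitch class 0. On the letter C that is C.

C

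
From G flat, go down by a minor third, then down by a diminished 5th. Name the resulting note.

A

A minor third down from Gb is Eb (letter E, 3 semitones down).
A diminished fifth down from Eb is A (letter A, 6 semitones down).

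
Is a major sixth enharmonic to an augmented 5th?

A major sixth spans 9 semitones; an augmented fifth spans 8.
The spans differ, so they are not enharmonic equivalents.

No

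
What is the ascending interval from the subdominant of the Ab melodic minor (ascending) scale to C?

major seventh

The subdominant of Ab melodic minor (ascending) is Db.
Db up to C: letters D→C make it a seventh; 11 semitones makes it major.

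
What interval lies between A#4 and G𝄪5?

major seventh

The letter names run A→G, a span of 6 letter steps, so the interval is some kind of seventh.
A# to G## is 11 semitones. A major seventh is 11, so 11 makes it major.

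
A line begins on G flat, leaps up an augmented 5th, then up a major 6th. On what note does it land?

An augmented fifth up from Gb is D (letter D, 8 semitones up).
A major sixth up from D is B (letter B, 9 semitones up).

B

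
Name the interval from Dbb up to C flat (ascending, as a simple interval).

The letter names run D→C, a span of 6 letter steps, so the interval is some kind of seventh.
Dbb to Cb is 11 semitones. A major seventh is 11, so 11 makes it major.

major seventh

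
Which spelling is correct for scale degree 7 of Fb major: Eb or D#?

Eb

Each scale degree takes a distinct letter name. Degree 7 of a scale on F must use the letter E.
Eb and D# are enharmonically the same pitch, but only Eb uses the letter E, so it is the correct spelling here.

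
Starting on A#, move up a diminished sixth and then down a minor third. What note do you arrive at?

D

A diminished sixth up from A# is F (letter F, 7 semitones up).
A minor third down from F is D (letter D, 3 semitones down).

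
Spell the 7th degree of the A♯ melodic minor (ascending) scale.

The A# melodic minor (ascending) scale runs A# B# C# D# E# F## G##.
Degree 7 is G##.

G##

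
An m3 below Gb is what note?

G down a major third is Eb, so the target letter is E.
From Gb, a minor third is 3 semitones down: Eb.

Eb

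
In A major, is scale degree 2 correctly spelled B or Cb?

B

Each scale degree takes a distinct letter name. Degree 2 of a scale on A must use the letter B.
B and Cb are enharmonically the same pitch, but only B uses the letter B, so it is the correct spelling here.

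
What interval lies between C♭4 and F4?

augmented fourth

Counting letters C–D–E–F gives a fourth.
Cb→F = 6 semitones, 1 wider than the perfect fourth (5), so augmented.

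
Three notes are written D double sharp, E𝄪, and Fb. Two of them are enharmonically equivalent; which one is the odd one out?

E##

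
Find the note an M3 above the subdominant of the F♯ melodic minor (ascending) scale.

The subdominant of F# melodic minor (ascending) is B.
A major third (4 semitones) above B lands on the letter D, giving D#.

D#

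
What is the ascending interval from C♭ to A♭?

major sixth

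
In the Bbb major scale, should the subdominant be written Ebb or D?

Each scale degree takes a distinct letter name. Degree 4 of a scale on B must use the letter E.
Ebb and D are enharmonically the same pitch, but only Ebb uses the letter E, so it is the correct spelling here.

Ebb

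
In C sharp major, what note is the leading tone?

B#

The C# major scale runs C# D# E# F# G# A# B#.
Degree 7 is B#.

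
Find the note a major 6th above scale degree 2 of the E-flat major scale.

Scale degree 2 of Eb major is F.
A major sixth (9 semitones) above F lands on the letter D, giving D.

D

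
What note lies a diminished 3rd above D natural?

A third above D lands on the letter F.
A diminished third spans 2 semitones, so D moves to pitch class 4. On the letter F that is Fb.

Fb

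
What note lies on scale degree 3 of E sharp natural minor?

G#

Degree 3 takes the letter 2 steps above E, which is G.
In natural minor, degree 3 sits 3 semitones above the tonic. E# + 3 semitones is pitch class 8, spelled on G as G#.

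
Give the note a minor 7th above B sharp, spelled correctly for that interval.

A#

B up a major seventh is A#, so the target letter is A.
From B#, a minor seventh is 10 semitones up: A#.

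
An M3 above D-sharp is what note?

F##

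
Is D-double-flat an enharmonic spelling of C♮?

Yes

Dbb is pitch class 0; C is pitch class 0.
All spellings map to pitch class 0, so they are enharmonically equivalent.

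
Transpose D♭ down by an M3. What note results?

Bbb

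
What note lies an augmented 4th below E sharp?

B

E down a perfect fourth is B, so the target letter is B.
From E#, an augmented fourth is 6 semitones down: B.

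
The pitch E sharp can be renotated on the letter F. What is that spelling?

F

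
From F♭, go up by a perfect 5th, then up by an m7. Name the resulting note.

Bbb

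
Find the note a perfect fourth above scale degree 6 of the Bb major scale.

C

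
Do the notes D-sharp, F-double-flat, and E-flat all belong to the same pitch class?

D# = pitch class 3 and Fbb = pitch class 3 and Eb = pitch class 3 — the same pitch class, so they are enharmonic equivalents.

Yes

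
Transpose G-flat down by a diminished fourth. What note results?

G down a perfect fourth is D, so the target letter is D.
From Gb, a diminished fourth is 4 semitones down: D.

D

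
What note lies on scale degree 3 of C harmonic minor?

The C harmonic minor scale runs C D Eb F G Ab B.
Degree 3 is Eb.

Eb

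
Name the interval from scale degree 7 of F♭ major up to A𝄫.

Scale degree 7 of Fb major is Eb.
Eb up to Abb: letters E→A make it a fourth; 4 semitones makes it diminished.

diminished fourth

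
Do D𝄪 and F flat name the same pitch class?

Yes

D## = pitch class 4 and Fb = pitch class 4 — the same pitch class, so they are enharmonic equivalents.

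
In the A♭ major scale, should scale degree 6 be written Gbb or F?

Each scale degree takes a distinct letter name. Degree 6 of a scale on A must use the letter F.
F and Gbb are enharmonically the same pitch, but only F uses the letter F, so it is the correct spelling here.

F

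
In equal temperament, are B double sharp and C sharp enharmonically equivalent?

B## = pitch class 1 and C# = pitch class 1 — the same pitch class, so they are enharmonic equivalents.

Yes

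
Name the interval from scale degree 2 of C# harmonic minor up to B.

Scale degree 2 of C# harmonic minor is D#.
D# up to B: letters D→B make it a sixth; 8 semitones makes it minor.

minor sixth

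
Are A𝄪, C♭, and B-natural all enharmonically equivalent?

A## = pitch class 11 and Cb = pitch class 11 and B = pitch class 11 — the same pitch class, so they are enharmonic equivalents.

Yes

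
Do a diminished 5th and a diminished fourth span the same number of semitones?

A diminished fifth spans 6 semitones; a diminished fourth spans 4.
The spans differ, so they are not enharmonic equivalents.

No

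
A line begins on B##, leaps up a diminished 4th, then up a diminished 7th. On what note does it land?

D

A diminished fourth up from B## is E# (letter E, 4 semitones up).
A diminished seventh up from E# is D (letter D, 9 semitones up).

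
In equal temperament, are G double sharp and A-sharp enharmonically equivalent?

No

G## is pitch class 9; A# is pitch class 10.
The pitch classes differ (9 vs. 10), so they are not enharmonic equivalents.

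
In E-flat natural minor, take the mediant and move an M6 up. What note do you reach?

The mediant of Eb natural minor is Gb.
A major sixth (9 semitones) above Gb lands on the letter E, giving Eb.

Eb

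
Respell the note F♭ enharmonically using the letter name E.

E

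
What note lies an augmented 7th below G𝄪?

A

A seventh below G lands on the letter A.
An augmented seventh spans 12 semitones, so G## moves to pitch class 9. On the letter A that is A.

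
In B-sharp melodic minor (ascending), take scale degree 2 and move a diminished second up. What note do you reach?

D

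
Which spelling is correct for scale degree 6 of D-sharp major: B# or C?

Each scale degree takes a distinct letter name. Degree 6 of a scale on D must use the letter B.
B# and C are enharmonically the same pitch, but only B# uses the letter B, so it is the correct spelling here.

B#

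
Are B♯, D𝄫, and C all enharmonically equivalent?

B# is pitch class 0; Dbb is pitch class 0; C is pitch class 0.
All spellings map to pitch class 0, so they are enharmonically equivalent.

Yes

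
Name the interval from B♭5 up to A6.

The letter names run B→A, a span of 6 letter steps, so the interval is some kind of seventh.
Bb to A is 11 semitones. A major seventh is 11, so 11 makes it major.

major seventh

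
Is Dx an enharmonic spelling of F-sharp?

D## is pitch class 4; F# is pitch class 6.
The pitch classes differ (4 vs. 6), so they are not enharmonic equivalents.

No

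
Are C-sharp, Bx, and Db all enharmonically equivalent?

Yes

C# is pitch class 1; B## is pitch class 1; Db is pitch class 1.
All spellings map to pitch class 1, so they are enharmonically equivalent.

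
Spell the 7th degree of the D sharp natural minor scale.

The D# natural minor scale runs D# E# F# G# A# B C#.
Degree 7 is C#.

C#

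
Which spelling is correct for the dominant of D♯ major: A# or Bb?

A#

Each scale degree takes a distinct letter name. Degree 5 of a scale on D must use the letter A.
A# and Bb are enharmonically the same pitch, but only A# uses the letter A, so it is the correct spelling here.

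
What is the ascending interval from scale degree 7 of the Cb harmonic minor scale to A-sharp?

Scale degree 7 of Cb harmonic minor is Bb.
Bb up to A#: letters B→A make it a seventh; 12 semitones makes it augmented.

augmented seventh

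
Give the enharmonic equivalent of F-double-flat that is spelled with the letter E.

Fbb is pitch class 3. The letter E alone is pitch class 4.
To reach pitch class 3 from E requires an offset of -1 semitone, i.e. flat: Eb.

Eb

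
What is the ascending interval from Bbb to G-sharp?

The letter names run B→G, a span of 5 letter steps, so the interval is some kind of sixth.
Bbb to G# is 11 semitones. A major sixth is 9, so 11 makes it doubly augmented.

doubly augmented sixth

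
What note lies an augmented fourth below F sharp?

C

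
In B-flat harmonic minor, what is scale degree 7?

The Bb harmonic minor scale runs Bb C Db Eb F Gb A.
Degree 7 is A.

A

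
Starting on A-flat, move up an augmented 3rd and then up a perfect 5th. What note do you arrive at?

An augmented third up from Ab is C# (letter C, 5 semitones up).
A perfect fifth up from C# is G# (letter G, 7 semitones up).

G#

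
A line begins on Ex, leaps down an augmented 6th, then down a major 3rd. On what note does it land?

An augmented sixth down from E## is G# (letter G, 10 semitones down).
A major third down from G# is E (letter E, 4 semitones down).

E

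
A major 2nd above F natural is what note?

G

F up a major second is G, so the target letter is G.
From F, a major second is 2 semitones up: G.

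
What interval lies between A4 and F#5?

major sixth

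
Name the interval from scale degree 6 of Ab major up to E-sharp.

Scale degree 6 of Ab major is F.
F up to E#: letters F→E make it a seventh; 12 semitones makes it augmented.

augmented seventh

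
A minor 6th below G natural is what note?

G down a major sixth is Bb, so the target letter is B.
From G, a minor sixth is 8 semitones down: B.

B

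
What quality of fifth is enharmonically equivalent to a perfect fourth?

doubly diminished

A perfect fourth spans 5 semitones.
A fifth spanning 5 semitones is doubly diminished (the perfect fifth is 7).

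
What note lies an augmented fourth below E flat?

Bbb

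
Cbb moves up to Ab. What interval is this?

The letter names run C→A, a span of 5 letter steps, so the interval is some kind of sixth.
Cbb to Ab is 10 semitones. A major sixth is 9, so 10 makes it augmented.

augmented sixth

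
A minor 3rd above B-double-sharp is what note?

B up a major third is D#, so the target letter is D.
From B##, a minor third is 3 semitones up: D##.

D##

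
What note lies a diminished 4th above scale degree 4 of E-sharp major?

Scale degree 4 of E# major is A#.
A diminished fourth (4 semitones) above A# lands on the letter D, giving D.

D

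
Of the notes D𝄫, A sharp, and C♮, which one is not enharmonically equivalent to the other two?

In 12-tone equal temperament, enharmonic equivalents share a pitch class. Dbb is pitch class 0; A# is pitch class 10; C is pitch class 0.
Dbb and C share pitch class 0, while A# is pitch class 10.

A#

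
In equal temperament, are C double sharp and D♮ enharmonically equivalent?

C## = pitch class 2 and D = pitch class 2 — the same pitch class, so they are enharmonic equivalents.

Yes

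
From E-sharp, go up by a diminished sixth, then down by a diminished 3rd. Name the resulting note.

A#

A diminished sixth up from E# is C (letter C, 7 semitones up).
A diminished third down from C is A# (letter A, 2 semitones down).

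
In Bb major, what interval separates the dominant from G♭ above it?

The dominant of Bb major is F.
F up to Gb: letters F→G make it a second; 1 semitone makes it minor.

minor second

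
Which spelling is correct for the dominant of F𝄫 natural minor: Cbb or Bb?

Cbb

Each scale degree takes a distinct letter name. Degree 5 of a scale on F must use the letter C.
Cbb and Bb are enharmonically the same pitch, but only Cbb uses the letter C, so it is the correct spelling here.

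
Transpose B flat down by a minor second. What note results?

A second below B lands on the letter A.
A minor second spans 1 semitone, so Bb moves to pitch class 9. On the letter A that is A.

A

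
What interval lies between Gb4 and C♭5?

perfect fourth

The letter names run G→C, a span of 3 letter steps, so the interval is some kind of fourth.
Gb to Cb is 5 semitones. A perfect fourth is 5, so 5 makes it perfect.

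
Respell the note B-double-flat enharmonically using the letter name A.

Plain A sits at the same pitch as Bbb, so on the letter A the same pitch needs a natural: A.

A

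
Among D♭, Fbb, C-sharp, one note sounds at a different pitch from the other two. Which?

Fbb

In 12-tone equal temperament, enharmonic equivalents share a pitch class. Db is pitch class 1; Fbb is pitch class 3; C# is pitch class 1.
Db and C# share pitch class 1, while Fbb is pitch class 3.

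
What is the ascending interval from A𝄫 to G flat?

major seventh

The letter names run A→G, a span of 6 letter steps, so the interval is some kind of seventh.
Abb to Gb is 11 semitones. A major seventh is 11, so 11 makes it major.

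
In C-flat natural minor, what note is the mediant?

The Cb natural minor scale runs Cb Db Ebb Fb Gb Abb Bbb.
Degree 3 is Ebb.

Ebb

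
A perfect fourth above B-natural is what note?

B up a perfect fourth is E, so the target letter is E.
From B, a perfect fourth is 5 semitones up: E.

E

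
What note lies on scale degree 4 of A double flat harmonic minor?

Dbb

The Abb harmonic minor scale runs Abb Bbb Cbb Dbb Ebb Fbb Gb.
Degree 4 is Dbb.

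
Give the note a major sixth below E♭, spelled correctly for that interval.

Gb

A sixth below E lands on the letter G.
A major sixth spans 9 semitones, so Eb moves to pitch class 6. On the letter G that is Gb.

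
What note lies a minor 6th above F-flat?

Dbb

A sixth above F lands on the letter D.
A minor sixth spans 8 semitones, so Fb moves to pitch class 0. On the letter D that is Dbb.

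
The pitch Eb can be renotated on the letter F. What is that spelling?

Fbb

Eb is pitch class 3. The letter F alone is pitch class 5.
To reach pitch class 3 from F requires an offset of -2 semitones, i.e. double flat: Fbb.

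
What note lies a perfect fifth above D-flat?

Ab

A fifth above D lands on the letter A.
A perfect fifth spans 7 semitones, so Db moves to pitch class 8. On the letter A that is Ab.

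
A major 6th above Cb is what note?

C up a major sixth is A, so the target letter is A.
From Cb, a major sixth is 9 semitones up: Ab.

Ab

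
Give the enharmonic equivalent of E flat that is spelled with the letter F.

Eb is pitch class 3. The letter F alone is pitch class 5.
To reach pitch class 3 from F requires an offset of -2 semitones, i.e. double flat: Fbb.

Fbb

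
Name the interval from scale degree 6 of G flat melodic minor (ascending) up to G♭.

minor third

Scale degree 6 of Gb melodic minor (ascending) is Eb.
Eb up to Gb: letters E→G make it a third; 3 semitones makes it minor.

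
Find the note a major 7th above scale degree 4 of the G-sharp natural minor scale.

B#

Scale degree 4 of G# natural minor is C#.
A major seventh (11 semitones) above C# lands on the letter B, giving B#.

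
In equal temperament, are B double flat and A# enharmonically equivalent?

No

Bbb is pitch class 9; A# is pitch class 10.
The pitch classes differ (9 vs. 10), so they are not enharmonic equivalents.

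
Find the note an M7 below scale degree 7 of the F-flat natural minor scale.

Fbb

Scale degree 7 of Fb natural minor is Ebb.
A major seventh (11 semitones) below Ebb lands on the letter F, giving Fbb.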